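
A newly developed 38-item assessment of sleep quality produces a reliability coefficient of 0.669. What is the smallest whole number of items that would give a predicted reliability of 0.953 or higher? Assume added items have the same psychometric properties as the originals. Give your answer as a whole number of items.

n = [0.953 × 0.331] / [0.669 × 0.047]
n = 0.315443 / 0.031443 ≈ 10.0322
10.0322 × 38 = 381.22 → 382 items

382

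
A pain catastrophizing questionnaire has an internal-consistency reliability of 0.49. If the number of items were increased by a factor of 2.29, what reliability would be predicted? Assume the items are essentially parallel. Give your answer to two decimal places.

0.69

Apply the Spearman-Brown prophecy formula, r' = nr / [1 + (n − 1)r]:
r_new = (2.29 × 0.49) / (1 + (2.29 − 1) × 0.49)
     = 1.1221 / 1.6321 = 0.6875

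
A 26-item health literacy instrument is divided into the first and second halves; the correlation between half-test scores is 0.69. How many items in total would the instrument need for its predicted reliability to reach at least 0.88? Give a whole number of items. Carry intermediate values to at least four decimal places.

43

r_full = 2(0.69)/(1 + 0.69) = 0.8166
Solve Spearman-Brown for n: n = 0.88(1 − 0.8166) / [0.8166(1 − 0.88)] = 1.6470
Required items = 1.6470 × 26 = 42.82, so 43 items.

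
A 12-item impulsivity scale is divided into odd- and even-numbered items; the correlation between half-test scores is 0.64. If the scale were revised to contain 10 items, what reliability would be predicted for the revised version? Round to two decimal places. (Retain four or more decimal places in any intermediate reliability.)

First correct the split-half correlation to full-test reliability: r_full = 2 × 0.64 / (1 + 0.64) ≈ 0.7805
Length factor from 12 to 10 items: n = 10/12 = 0.8333
r_new = n·r_full / (1 + (n − 1)·r_full) = 0.6504 / 0.8699 ≈ 0.7477

0.75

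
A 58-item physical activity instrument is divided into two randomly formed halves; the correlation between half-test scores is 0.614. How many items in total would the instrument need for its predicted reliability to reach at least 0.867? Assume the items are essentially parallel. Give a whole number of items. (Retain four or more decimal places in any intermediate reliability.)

r_full = 2(0.614)/(1 + 0.614) = 0.7608
Solve Spearman-Brown for n: n = 0.867(1 − 0.7608) / [0.7608(1 − 0.867)] = 2.0495
Items = 2.0495 × 58 ≈ 118.87 → 119

119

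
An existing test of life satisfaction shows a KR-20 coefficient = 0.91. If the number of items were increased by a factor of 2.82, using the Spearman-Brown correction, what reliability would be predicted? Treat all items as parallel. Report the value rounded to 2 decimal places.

By Spearman-Brown, r_new = n r / (1 + (n − 1) r).
r_new = 2.82·0.91 / [1 + (2.82 − 1)·0.91]
     = 2.5662 / 2.6562 = 0.9661

0.97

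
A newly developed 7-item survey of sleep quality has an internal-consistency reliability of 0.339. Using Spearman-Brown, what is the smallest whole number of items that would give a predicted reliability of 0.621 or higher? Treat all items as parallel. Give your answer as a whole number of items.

Spearman-Brown solved for the length factor n:
n = r*(1 − r) / [ r (1 − r*) ]
n = 0.621(1 − 0.339) / [0.339(1 − 0.621)]
n = 0.410481 / 0.128481 ≈ 3.1949
Items needed = n × 7 = 3.1949 × 7 ≈ 22.36 → round up to 23

23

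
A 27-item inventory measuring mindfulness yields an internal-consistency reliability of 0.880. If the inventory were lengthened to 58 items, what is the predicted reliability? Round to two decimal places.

n = 58/27 = 2.1481
By Spearman-Brown, r_new = n r / (1 + (n − 1) r).
r_new = 2.1481·0.880 / [1 + (2.1481 − 1)·0.880]
     = 1.8903 / 2.0103 = 0.9403

0.94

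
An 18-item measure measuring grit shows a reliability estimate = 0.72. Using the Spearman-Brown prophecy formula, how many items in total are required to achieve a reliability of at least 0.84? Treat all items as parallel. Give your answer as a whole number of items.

37

Invert Spearman-Brown to solve for n:
n = r_target (1 − r_old) / [ r_old (1 − r_target) ]
n = [0.84 × 0.28] / [0.72 × 0.16]
n = 0.2352 / 0.1152 ≈ 2.0417
2.0417 × 18 = 36.75 → 37 items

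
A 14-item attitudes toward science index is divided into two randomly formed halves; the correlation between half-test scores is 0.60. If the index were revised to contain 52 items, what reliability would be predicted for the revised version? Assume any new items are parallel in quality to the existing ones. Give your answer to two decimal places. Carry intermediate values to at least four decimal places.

First correct the split-half correlation to full-test reliability: r_full = 2 × 0.60 / (1 + 0.60) ≈ 0.7500
Length factor from 14 to 52 items: n = 52/14 = 3.7143
r_new = n·r_full / (1 + (n − 1)·r_full) = 2.7857 / 3.0357 ≈ 0.9176

0.92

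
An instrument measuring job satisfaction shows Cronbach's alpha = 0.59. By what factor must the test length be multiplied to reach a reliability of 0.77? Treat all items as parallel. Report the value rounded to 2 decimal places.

Spearman-Brown solved for the length factor n:
n = r_target (1 − r_old) / [ r_old (1 − r_target) ]
n = 0.77(1 − 0.59) / [0.59(1 − 0.77)]
  = 0.3157 / 0.1357 = 2.3265

2.33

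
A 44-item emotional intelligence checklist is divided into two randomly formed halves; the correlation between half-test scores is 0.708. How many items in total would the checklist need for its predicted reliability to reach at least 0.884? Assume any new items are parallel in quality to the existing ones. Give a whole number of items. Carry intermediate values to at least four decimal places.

70

Corrected full-test reliability: r_full = 2 × 0.708 / (1 + 0.708) ≈ 0.8290
n = r_tgt(1 − r_full) / [r_full(1 − r_tgt)] = 0.884 × 0.1710 / (0.8290 × 0.116) ≈ 1.5719
Items = 1.5719 × 44 ≈ 69.16 → 70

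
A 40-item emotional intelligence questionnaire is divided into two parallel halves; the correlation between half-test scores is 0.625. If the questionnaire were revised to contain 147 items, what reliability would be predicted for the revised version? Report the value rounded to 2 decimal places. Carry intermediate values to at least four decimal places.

Spearman-Brown correction (n = 2): r_full = 2·0.625/(1 + 0.625) = 0.7692
Length factor from 40 to 147 items: n = 147/40 = 3.6750
r_new = n·r_full / (1 + (n − 1)·r_full) = 2.8268 / 3.0576 ≈ 0.9245

0.92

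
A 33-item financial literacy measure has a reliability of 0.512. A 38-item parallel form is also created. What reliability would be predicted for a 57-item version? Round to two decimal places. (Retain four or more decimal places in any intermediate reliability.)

0.64

The 38-item form is not needed; work directly from the 33-item form with n = 57/33 = 1.7273.
r_{57} = n·r / (1 + (n − 1)·r) = 0.8844 / 1.3724 ≈ 0.6444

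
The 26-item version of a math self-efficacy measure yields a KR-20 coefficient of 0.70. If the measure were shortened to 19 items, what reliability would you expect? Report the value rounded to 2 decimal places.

Length ratio n = 19/26 = 0.7308
r_new = 0.7308·0.70 / [1 + (0.7308 − 1)·0.70]
     = 0.5116 / 0.8116 = 0.6304

0.63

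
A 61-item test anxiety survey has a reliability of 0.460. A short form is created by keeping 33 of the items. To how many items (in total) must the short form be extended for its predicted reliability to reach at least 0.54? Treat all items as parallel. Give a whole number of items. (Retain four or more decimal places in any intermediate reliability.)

First, r for the 33-item form: n = 33/61 = 0.5410, so r_33 = 0.5410·0.460/(1 + (0.5410 − 1)·0.460) = 0.3155
Length factor from the short form to reach 0.54: n' = 0.54(1 − 0.3155) / [0.3155(1 − 0.54)] ≈ 2.5469
Items = 2.5469 × 33 ≈ 84.05 → 85

85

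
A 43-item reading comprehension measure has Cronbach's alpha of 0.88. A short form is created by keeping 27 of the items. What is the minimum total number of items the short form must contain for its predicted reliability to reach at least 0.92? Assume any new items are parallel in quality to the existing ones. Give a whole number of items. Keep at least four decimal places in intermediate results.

First, r for the 27-item form: n = 27/43 = 0.6279, so r_27 = 0.6279·0.88/(1 + (0.6279 − 1)·0.88) = 0.8216
Then solve for n' with r_old = 0.8216, r_target = 0.92: n' = 0.92(1 − 0.8216)/[0.8216(1 − 0.92)] = 2.4971
Items = 2.4971 × 27 ≈ 67.42 → 68

68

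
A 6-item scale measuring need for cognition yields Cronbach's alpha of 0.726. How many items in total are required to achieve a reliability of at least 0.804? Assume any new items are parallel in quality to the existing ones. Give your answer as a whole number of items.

n = 0.804(1 − 0.726) / [0.726(1 − 0.804)]
  = 0.220296 / 0.142296 = 1.5482
Items needed = n × 6 = 1.5482 × 6 ≈ 9.29 → round up to 10

10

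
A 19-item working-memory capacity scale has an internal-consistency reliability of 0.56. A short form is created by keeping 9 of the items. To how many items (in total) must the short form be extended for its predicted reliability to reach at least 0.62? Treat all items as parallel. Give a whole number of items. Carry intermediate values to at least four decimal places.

25

First, r for the 9-item form: n = 9/19 = 0.4737, so r_9 = 0.4737·0.56/(1 + (0.4737 − 1)·0.56) = 0.3761
Then solve for n' with r_old = 0.3761, r_target = 0.62: n' = 0.62(1 − 0.3761)/[0.3761(1 − 0.62)] = 2.7066
Items = 2.7066 × 9 ≈ 24.36 → 25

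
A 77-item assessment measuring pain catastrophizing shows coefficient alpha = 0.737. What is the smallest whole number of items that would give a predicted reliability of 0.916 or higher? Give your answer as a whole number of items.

300

n = 0.916 × (1 − 0.737) / [ 0.737 × (1 − 0.916) ]
  = 0.240908 / 0.061908 = 3.8914
So the test needs 3.8914 × 77 ≈ 299.64 items; rounding up, 300.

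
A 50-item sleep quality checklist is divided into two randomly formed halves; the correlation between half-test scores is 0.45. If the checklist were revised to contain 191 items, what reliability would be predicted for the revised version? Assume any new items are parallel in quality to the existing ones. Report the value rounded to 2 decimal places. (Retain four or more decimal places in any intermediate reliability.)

Spearman-Brown correction (n = 2): r_full = 2·0.45/(1 + 0.45) = 0.6207
Length factor from 50 to 191 items: n = 191/50 = 3.8200
r_new = n·r_full / (1 + (n − 1)·r_full) = 2.3711 / 2.7504 ≈ 0.8621

0.86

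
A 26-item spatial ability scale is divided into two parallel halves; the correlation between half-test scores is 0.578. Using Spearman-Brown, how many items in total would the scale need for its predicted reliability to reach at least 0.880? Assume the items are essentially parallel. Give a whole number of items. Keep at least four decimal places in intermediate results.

Corrected full-test reliability: r_full = 2 × 0.578 / (1 + 0.578) ≈ 0.7326
n = r_tgt(1 − r_full) / [r_full(1 − r_tgt)] = 0.880 × 0.2674 / (0.7326 × 0.120) ≈ 2.6767
Items = 2.6767 × 26 ≈ 69.59 → 70

70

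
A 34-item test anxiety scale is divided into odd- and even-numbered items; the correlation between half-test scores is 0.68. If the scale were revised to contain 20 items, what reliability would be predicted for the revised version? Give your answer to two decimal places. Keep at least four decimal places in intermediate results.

First correct the split-half correlation to full-test reliability: r_full = 2 × 0.68 / (1 + 0.68) ≈ 0.8095
Length factor from 34 to 20 items: n = 20/34 = 0.5882
r_new = n·r_full / (1 + (n − 1)·r_full) = 0.4761 / 0.6666 ≈ 0.7142

0.71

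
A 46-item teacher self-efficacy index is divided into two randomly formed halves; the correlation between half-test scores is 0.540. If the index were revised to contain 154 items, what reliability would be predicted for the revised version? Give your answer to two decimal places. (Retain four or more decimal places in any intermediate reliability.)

First correct the split-half correlation to full-test reliability: r_full = 2 × 0.540 / (1 + 0.540) ≈ 0.7013
Then adjust to 154 items: n = 154/46 = 3.3478
r_new = n·r_full / (1 + (n − 1)·r_full) = 2.3478 / 2.6465 ≈ 0.8871

0.89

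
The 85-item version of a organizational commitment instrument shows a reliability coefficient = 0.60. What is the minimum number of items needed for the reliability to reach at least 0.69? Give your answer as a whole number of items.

127

n = 0.69 × (1 − 0.60) / [ 0.60 × (1 − 0.69) ]
  = 0.2760 / 0.1860 = 1.4839
Items needed = n × 85 = 1.4839 × 85 ≈ 126.13 → round up to 127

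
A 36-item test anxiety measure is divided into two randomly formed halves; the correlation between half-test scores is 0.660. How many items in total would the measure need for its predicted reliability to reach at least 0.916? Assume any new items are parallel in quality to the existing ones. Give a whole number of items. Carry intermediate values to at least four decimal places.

r_full = 2(0.660)/(1 + 0.660) = 0.7952
n = r_tgt(1 − r_full) / [r_full(1 − r_tgt)] = 0.916 × 0.2048 / (0.7952 × 0.084) ≈ 2.8085
Required items = 2.8085 × 36 = 101.11, so 102 items.

102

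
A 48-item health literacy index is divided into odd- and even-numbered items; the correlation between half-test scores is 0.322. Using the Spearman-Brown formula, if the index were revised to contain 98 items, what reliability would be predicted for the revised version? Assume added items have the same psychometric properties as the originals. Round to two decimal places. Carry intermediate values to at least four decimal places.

0.66

First correct the split-half correlation to full-test reliability: r_full = 2 × 0.322 / (1 + 0.322) ≈ 0.4871
Then adjust to 98 items: n = 98/48 = 2.0417
r_new = n·r_full / (1 + (n − 1)·r_full) = 0.9945 / 1.5074 ≈ 0.6597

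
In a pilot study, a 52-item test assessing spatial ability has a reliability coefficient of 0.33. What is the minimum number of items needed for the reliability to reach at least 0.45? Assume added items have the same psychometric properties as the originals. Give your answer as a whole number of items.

Rearranging the Spearman-Brown formula for n,
n = r*(1 − r) / [ r (1 − r*) ]
n = 0.45 × (1 − 0.33) / [ 0.33 × (1 − 0.45) ]
n = 0.3015 / 0.1815 ≈ 1.6612
1.6612 × 52 = 86.38 → 87 items

87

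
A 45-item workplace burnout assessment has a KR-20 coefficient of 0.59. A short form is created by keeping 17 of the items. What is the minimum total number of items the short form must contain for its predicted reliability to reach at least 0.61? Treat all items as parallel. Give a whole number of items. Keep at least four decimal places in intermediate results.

49

First, r for the 17-item form: n = 17/45 = 0.3778, so r_17 = 0.3778·0.59/(1 + (0.3778 − 1)·0.59) = 0.3522
Length factor from the short form to reach 0.61: n' = 0.61(1 − 0.3522) / [0.3522(1 − 0.61)] ≈ 2.8768
Items = 2.8768 × 17 ≈ 48.91 → 49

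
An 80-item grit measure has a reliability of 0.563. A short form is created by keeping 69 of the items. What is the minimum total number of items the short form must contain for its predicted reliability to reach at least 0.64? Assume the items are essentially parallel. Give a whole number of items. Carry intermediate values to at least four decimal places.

111

First, r for the 69-item form: n = 69/80 = 0.8625, so r_69 = 0.8625·0.563/(1 + (0.8625 − 1)·0.563) = 0.5263
Length factor from the short form to reach 0.64: n' = 0.64(1 − 0.5263) / [0.5263(1 − 0.64)] ≈ 1.6001
Total items = 1.6001 × 69 = 110.41, rounded up to 111.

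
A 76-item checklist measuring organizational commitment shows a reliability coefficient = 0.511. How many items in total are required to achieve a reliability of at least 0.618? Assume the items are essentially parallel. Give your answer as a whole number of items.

118

n = 0.618(1 − 0.511) / [0.511(1 − 0.618)]
  = 0.302202 / 0.195202 = 1.5482
Items needed = n × 76 = 1.5482 × 76 ≈ 117.66 → round up to 118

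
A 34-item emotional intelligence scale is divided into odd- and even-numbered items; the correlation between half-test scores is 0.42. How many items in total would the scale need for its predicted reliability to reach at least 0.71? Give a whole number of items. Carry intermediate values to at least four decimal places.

58

r_full = 2(0.42)/(1 + 0.42) = 0.5915
n = r_tgt(1 − r_full) / [r_full(1 − r_tgt)] = 0.71 × 0.4085 / (0.5915 × 0.29) ≈ 1.6908
Items = 1.6908 × 34 ≈ 57.49 → 58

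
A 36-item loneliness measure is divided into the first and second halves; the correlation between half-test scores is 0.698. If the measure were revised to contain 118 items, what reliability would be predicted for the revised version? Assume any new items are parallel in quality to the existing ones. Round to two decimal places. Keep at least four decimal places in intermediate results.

0.94

Full-test reliability from the split-half r: r_full = 2(0.698)/(1 + 0.698) = 0.8221
Length factor from 36 to 118 items: n = 118/36 = 3.2778
r_new = n·r_full / (1 + (n − 1)·r_full) = 2.6947 / 2.8726 ≈ 0.9381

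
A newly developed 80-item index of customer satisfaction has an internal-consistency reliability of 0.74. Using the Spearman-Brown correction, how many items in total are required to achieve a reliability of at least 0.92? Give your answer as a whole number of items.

324

Invert Spearman-Brown to solve for n:
n = r_target (1 − r_old) / [ r_old (1 − r_target) ]
n = [0.92 × 0.26] / [0.74 × 0.08]
  = 0.2392 / 0.0592 = 4.0405
4.0405 × 80 = 323.24 → 324 items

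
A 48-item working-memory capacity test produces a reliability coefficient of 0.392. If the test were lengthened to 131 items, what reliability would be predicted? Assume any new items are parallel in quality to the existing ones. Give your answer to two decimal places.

n = 131/48 = 2.7292
r_new = (2.7292 × 0.392) / (1 + (2.7292 − 1) × 0.392)
r_new = 1.0698 / 1.6778 ≈ 0.6376

0.64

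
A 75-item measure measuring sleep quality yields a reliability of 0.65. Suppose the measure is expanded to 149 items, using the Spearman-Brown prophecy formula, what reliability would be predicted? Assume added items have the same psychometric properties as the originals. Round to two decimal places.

0.79

The new length is 149/75 = 1.9867 times the old.
r_new = (1.9867 × 0.65) / (1 + (1.9867 − 1) × 0.65)
     = 1.2914 / 1.6414 = 0.7868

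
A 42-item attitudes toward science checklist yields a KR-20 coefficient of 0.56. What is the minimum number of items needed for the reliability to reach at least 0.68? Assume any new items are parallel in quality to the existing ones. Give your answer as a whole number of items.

Rearranging the Spearman-Brown formula for n,
n = r_target (1 − r_old) / [ r_old (1 − r_target) ]
n = 0.68(1 − 0.56) / [0.56(1 − 0.68)]
n = 0.2992 / 0.1792 ≈ 1.6696
Items needed = n × 42 = 1.6696 × 42 ≈ 70.12 → round up to 71

71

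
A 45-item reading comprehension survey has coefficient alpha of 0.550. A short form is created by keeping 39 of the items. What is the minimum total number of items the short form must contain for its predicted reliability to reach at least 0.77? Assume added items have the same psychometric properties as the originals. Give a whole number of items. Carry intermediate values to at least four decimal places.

124

Short-form reliability: n = 39/45 = 0.8667; r_39 = n·r/(1+(n−1)r) ≈ 0.5144
Length factor from the short form to reach 0.77: n' = 0.77(1 − 0.5144) / [0.5144(1 − 0.77)] ≈ 3.1604
Items = 3.1604 × 39 ≈ 123.26 → 124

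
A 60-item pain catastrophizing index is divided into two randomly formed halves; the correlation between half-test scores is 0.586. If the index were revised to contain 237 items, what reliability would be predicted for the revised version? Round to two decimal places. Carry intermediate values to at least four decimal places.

Spearman-Brown correction (n = 2): r_full = 2·0.586/(1 + 0.586) = 0.7390
Then adjust to 237 items: n = 237/60 = 3.9500
r_new = n·r_full / (1 + (n − 1)·r_full) = 2.9190 / 3.1801 ≈ 0.9179

0.92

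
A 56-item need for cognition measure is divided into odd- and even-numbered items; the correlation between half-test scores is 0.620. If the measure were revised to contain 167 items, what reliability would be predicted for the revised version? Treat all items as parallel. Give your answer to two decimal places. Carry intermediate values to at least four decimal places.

0.91

Spearman-Brown correction (n = 2): r_full = 2·0.620/(1 + 0.620) = 0.7654
Length factor from 56 to 167 items: n = 167/56 = 2.9821
r_new = n·r_full / (1 + (n − 1)·r_full) = 2.2825 / 2.5171 ≈ 0.9068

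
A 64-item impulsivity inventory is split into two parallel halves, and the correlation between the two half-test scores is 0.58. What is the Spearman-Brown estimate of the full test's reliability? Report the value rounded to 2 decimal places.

0.73

Apply the Spearman-Brown correction with n = 2:
r_full = 2(0.58) / (1 + 0.58)
r_full = 1.1600 / 1.5800 ≈ 0.7342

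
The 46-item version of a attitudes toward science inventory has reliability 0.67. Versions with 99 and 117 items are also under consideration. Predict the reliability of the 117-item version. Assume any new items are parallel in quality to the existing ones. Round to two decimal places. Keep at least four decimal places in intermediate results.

The 99-item form is not needed; work directly from the 46-item form with n = 117/46 = 2.5435.
r_{117} = n·r / (1 + (n − 1)·r) = 1.7041 / 2.0341 ≈ 0.8378

0.84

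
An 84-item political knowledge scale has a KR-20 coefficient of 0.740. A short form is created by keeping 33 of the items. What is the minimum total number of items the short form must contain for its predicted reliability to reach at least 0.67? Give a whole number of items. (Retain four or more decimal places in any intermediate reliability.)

First, r for the 33-item form: n = 33/84 = 0.3929, so r_33 = 0.3929·0.740/(1 + (0.3929 − 1)·0.740) = 0.5279
Then solve for n' with r_old = 0.5279, r_target = 0.67: n' = 0.67(1 − 0.5279)/[0.5279(1 − 0.67)] = 1.8157
Items = 1.8157 × 33 ≈ 59.92 → 60

60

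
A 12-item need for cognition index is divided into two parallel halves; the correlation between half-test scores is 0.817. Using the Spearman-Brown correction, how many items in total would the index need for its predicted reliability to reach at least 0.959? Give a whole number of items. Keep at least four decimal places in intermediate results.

32

Corrected full-test reliability: r_full = 2 × 0.817 / (1 + 0.817) ≈ 0.8993
n = r_tgt(1 − r_full) / [r_full(1 − r_tgt)] = 0.959 × 0.1007 / (0.8993 × 0.041) ≈ 2.6191
Required items = 2.6191 × 12 = 31.43, so 32 items.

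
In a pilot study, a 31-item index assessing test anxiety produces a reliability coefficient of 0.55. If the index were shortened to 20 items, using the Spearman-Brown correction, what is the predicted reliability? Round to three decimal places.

n = 20/31 = 0.6452
Spearman-Brown: r_new = n·r / (1 + (n − 1)·r)
r_new = 0.6452·0.55 / [1 + (0.6452 − 1)·0.55]
     = 0.3549 / 0.8049 = 0.4409

0.441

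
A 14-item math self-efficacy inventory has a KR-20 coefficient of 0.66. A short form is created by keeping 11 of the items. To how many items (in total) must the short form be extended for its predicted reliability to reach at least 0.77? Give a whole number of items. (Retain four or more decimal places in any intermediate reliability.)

Short-form reliability: n = 11/14 = 0.7857; r_11 = n·r/(1+(n−1)r) ≈ 0.6040
Then solve for n' with r_old = 0.6040, r_target = 0.77: n' = 0.77(1 − 0.6040)/[0.6040(1 − 0.77)] = 2.1949
Total items = 2.1949 × 11 = 24.14, rounded up to 25.

25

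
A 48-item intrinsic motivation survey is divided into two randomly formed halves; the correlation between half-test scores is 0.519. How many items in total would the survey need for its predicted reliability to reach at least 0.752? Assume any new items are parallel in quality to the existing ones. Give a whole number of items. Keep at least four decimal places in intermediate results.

68

Corrected full-test reliability: r_full = 2 × 0.519 / (1 + 0.519) ≈ 0.6833
n = r_tgt(1 − r_full) / [r_full(1 − r_tgt)] = 0.752 × 0.3167 / (0.6833 × 0.248) ≈ 1.4054
Required items = 1.4054 × 48 = 67.46, so 68 items.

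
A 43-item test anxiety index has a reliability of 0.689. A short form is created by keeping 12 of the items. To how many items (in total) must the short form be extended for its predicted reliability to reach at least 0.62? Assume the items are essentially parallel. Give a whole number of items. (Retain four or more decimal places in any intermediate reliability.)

Short-form reliability: n = 12/43 = 0.2791; r_12 = n·r/(1+(n−1)r) ≈ 0.3821
Then solve for n' with r_old = 0.3821, r_target = 0.62: n' = 0.62(1 − 0.3821)/[0.3821(1 − 0.62)] = 2.6385
Items = 2.6385 × 12 ≈ 31.66 → 32

32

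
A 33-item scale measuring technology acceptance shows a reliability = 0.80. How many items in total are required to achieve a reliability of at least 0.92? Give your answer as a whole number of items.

Invert Spearman-Brown to solve for n:
n = r*(1 − r) / [ r (1 − r*) ]
n = 0.92 × (1 − 0.80) / [ 0.80 × (1 − 0.92) ]
n = 0.1840 / 0.0640 ≈ 2.8750
Items needed = n × 33 = 2.8750 × 33 ≈ 94.88 → round up to 95

95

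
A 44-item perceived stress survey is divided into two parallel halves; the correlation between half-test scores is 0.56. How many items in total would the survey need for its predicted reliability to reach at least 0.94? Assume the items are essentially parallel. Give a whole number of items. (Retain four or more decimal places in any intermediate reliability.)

271

r_full = 2(0.56)/(1 + 0.56) = 0.7179
Solve Spearman-Brown for n: n = 0.94(1 − 0.7179) / [0.7179(1 − 0.94)] = 6.1562
Items = 6.1562 × 44 ≈ 270.87 → 271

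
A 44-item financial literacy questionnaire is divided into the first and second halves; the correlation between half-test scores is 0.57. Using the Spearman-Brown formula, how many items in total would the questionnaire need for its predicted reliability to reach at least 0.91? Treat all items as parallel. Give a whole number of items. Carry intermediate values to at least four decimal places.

Corrected full-test reliability: r_full = 2 × 0.57 / (1 + 0.57) ≈ 0.7261
Solve Spearman-Brown for n: n = 0.91(1 − 0.7261) / [0.7261(1 − 0.91)] = 3.8141
Required items = 3.8141 × 44 = 167.82, so 168 items.

168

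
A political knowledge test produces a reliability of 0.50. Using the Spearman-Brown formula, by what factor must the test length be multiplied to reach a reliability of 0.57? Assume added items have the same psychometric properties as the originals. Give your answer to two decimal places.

1.33

n = 0.57(1 − 0.50) / [0.50(1 − 0.57)]
n = 0.2850 / 0.2150 ≈ 1.3256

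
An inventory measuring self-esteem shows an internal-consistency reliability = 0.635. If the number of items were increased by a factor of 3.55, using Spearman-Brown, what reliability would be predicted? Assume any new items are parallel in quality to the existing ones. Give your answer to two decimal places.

0.86

Spearman-Brown: r_new = n·r / (1 + (n − 1)·r)
r_new = (3.55 × 0.635) / (1 + (3.55 − 1) × 0.635)
     = 2.2542 / 2.6193 = 0.8606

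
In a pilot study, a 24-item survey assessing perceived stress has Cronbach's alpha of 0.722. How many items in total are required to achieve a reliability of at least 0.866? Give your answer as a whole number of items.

60

Rearranging the Spearman-Brown formula for n,
n = r*(1 − r) / [ r (1 − r*) ]
n = [0.866 × 0.278] / [0.722 × 0.134]
n = 0.240748 / 0.096748 ≈ 2.4884
So the test needs 2.4884 × 24 ≈ 59.72 items; rounding up, 60.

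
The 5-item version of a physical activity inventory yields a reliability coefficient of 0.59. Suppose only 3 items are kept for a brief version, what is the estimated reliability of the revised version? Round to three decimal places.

0.463

The new length is 3/5 = 0.6 times the old.
r_new = (0.6 × 0.59) / (1 + (0.6 − 1) × 0.59)
     = 0.3540 / 0.7640 = 0.4634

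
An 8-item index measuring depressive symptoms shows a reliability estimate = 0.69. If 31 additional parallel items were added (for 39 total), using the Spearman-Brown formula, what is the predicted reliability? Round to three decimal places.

The new length is 39/8 = 4.875 times the old.
Apply the Spearman-Brown prophecy formula, r' = nr / [1 + (n − 1)r]:
r_new = 4.875·0.69 / [1 + (4.875 − 1)·0.69]
     = 3.3637 / 3.6737 = 0.9156

0.916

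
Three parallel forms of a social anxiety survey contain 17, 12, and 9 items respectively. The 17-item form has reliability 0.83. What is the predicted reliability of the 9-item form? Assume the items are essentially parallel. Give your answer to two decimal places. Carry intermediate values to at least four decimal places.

0.72

Only the ratio of lengths matters: n = 9/17 = 0.5294
r_{9} = n·r / (1 + (n − 1)·r) = 0.4394 / 0.6094 ≈ 0.7210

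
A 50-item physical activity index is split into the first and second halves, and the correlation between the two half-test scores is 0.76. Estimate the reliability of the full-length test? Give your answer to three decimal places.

0.864

The full test is twice the length of either half (n = 2).
r_full = 2(0.76) / (1 + 0.76)
       = 1.5200 / 1.7600 = 0.8636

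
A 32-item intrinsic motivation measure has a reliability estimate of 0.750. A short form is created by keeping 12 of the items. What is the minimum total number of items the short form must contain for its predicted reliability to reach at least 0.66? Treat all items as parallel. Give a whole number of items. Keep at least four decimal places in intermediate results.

21

Short-form reliability: n = 12/32 = 0.3750; r_12 = n·r/(1+(n−1)r) ≈ 0.5294
Length factor from the short form to reach 0.66: n' = 0.66(1 − 0.5294) / [0.5294(1 − 0.66)] ≈ 1.7256
Items = 1.7256 × 12 ≈ 20.71 → 21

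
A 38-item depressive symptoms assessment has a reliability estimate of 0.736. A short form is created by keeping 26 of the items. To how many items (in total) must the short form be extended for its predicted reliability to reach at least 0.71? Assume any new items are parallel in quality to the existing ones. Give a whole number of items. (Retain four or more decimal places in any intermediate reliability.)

34

Short-form reliability: n = 26/38 = 0.6842; r_26 = n·r/(1+(n−1)r) ≈ 0.6561
Length factor from the short form to reach 0.71: n' = 0.71(1 − 0.6561) / [0.6561(1 − 0.71)] ≈ 1.2833
Total items = 1.2833 × 26 = 33.37, rounded up to 34.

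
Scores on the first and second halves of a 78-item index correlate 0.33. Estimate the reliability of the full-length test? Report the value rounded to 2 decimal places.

0.50

Apply the Spearman-Brown correction with n = 2:
r_full = 2(0.33) / (1 + 0.33)
r_full = 0.6600 / 1.3300 ≈ 0.4962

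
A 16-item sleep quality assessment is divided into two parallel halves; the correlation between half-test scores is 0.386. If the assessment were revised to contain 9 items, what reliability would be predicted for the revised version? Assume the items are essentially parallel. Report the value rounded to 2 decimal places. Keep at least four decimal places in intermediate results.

First correct the split-half correlation to full-test reliability: r_full = 2 × 0.386 / (1 + 0.386) ≈ 0.5570
Length factor from 16 to 9 items: n = 9/16 = 0.5625
r_new = n·r_full / (1 + (n − 1)·r_full) = 0.3133 / 0.7563 ≈ 0.4143

0.41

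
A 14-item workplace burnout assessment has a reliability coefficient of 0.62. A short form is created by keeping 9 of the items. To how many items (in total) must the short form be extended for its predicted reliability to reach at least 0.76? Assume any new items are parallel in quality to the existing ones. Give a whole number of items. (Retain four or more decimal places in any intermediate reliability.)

First, r for the 9-item form: n = 9/14 = 0.6429, so r_9 = 0.6429·0.62/(1 + (0.6429 − 1)·0.62) = 0.5119
Length factor from the short form to reach 0.76: n' = 0.76(1 − 0.5119) / [0.5119(1 − 0.76)] ≈ 3.0194
Items = 3.0194 × 9 ≈ 27.17 → 28

28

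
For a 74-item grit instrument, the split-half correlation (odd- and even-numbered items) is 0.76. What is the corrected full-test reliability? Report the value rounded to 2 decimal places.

Apply the Spearman-Brown correction with n = 2:
r_full = 2r_hh / (1 + r_hh) = 2 × 0.76 / (1 + 0.76)
r_full = 1.5200 / 1.7600 ≈ 0.8636

0.86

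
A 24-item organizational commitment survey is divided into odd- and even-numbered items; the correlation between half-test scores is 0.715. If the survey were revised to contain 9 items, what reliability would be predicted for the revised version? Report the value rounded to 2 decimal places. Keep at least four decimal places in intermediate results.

0.65

First correct the split-half correlation to full-test reliability: r_full = 2 × 0.715 / (1 + 0.715) ≈ 0.8338
Length factor from 24 to 9 items: n = 9/24 = 0.3750
r_new = n·r_full / (1 + (n − 1)·r_full) = 0.3127 / 0.4789 ≈ 0.6530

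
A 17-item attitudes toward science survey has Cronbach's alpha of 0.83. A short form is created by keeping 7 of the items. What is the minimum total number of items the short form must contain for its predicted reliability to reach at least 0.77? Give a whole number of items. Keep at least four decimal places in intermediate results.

12

Short-form reliability: n = 7/17 = 0.4118; r_7 = n·r/(1+(n−1)r) ≈ 0.6678
Length factor from the short form to reach 0.77: n' = 0.77(1 − 0.6678) / [0.6678(1 − 0.77)] ≈ 1.6654
Items = 1.6654 × 7 ≈ 11.66 → 12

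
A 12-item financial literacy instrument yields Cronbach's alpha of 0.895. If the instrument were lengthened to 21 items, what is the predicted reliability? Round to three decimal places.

The new length is 21/12 = 1.75 times the old.
Spearman-Brown: r_new = n·r / (1 + (n − 1)·r)
r_new = 1.75·0.895 / [1 + (1.75 − 1)·0.895]
r_new = 1.5663 / 1.6713 ≈ 0.9372

0.937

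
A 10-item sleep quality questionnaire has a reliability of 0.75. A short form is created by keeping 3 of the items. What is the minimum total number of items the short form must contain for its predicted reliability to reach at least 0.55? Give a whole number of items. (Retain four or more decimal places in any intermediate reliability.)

Short-form reliability: n = 3/10 = 0.3000; r_3 = n·r/(1+(n−1)r) ≈ 0.4737
Length factor from the short form to reach 0.55: n' = 0.55(1 − 0.4737) / [0.4737(1 − 0.55)] ≈ 1.3579
Total items = 1.3579 × 3 = 4.07, rounded up to 5.

5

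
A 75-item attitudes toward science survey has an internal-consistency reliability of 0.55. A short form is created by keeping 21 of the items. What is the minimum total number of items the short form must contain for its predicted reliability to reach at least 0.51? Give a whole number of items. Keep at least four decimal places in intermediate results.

64

Short-form reliability: n = 21/75 = 0.2800; r_21 = n·r/(1+(n−1)r) ≈ 0.2550
Length factor from the short form to reach 0.51: n' = 0.51(1 − 0.2550) / [0.2550(1 − 0.51)] ≈ 3.0408
Items = 3.0408 × 21 ≈ 63.86 → 64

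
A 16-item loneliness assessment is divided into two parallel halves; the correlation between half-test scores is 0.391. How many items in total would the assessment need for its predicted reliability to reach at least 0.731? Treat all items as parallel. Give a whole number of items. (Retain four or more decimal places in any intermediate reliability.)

r_full = 2(0.391)/(1 + 0.391) = 0.5622
Solve Spearman-Brown for n: n = 0.731(1 − 0.5622) / [0.5622(1 − 0.731)] = 2.1162
Items = 2.1162 × 16 ≈ 33.86 → 34

34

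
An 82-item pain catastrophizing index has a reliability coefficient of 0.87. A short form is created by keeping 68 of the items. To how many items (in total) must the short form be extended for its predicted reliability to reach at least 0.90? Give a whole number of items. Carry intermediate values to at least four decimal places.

111

Short-form reliability: n = 68/82 = 0.8293; r_68 = n·r/(1+(n−1)r) ≈ 0.8473
Length factor from the short form to reach 0.90: n' = 0.90(1 − 0.8473) / [0.8473(1 − 0.90)] ≈ 1.6220
Total items = 1.6220 × 68 = 110.30, rounded up to 111.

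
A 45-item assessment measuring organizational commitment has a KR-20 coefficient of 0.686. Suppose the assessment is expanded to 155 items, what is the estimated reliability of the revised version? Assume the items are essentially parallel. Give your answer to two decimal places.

n = 155/45 = 3.4444
Apply the Spearman-Brown prophecy formula, r' = nr / [1 + (n − 1)r]:
r_new = (3.4444 × 0.686) / (1 + (3.4444 − 1) × 0.686)
r_new = 2.3629 / 2.6769 ≈ 0.8827

0.88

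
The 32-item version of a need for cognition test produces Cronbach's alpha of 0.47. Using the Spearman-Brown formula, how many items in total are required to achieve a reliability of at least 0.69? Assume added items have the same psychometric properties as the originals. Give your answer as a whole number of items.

81

Invert Spearman-Brown to solve for n:
n = r*(1 − r) / [ r (1 − r*) ]
n = 0.69(1 − 0.47) / [0.47(1 − 0.69)]
  = 0.3657 / 0.1457 = 2.5100
So the test needs 2.5100 × 32 ≈ 80.32 items; rounding up, 81.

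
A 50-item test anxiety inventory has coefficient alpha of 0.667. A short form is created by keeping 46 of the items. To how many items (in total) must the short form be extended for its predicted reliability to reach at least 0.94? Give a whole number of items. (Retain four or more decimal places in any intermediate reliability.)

392

Short-form reliability: n = 46/50 = 0.9200; r_46 = n·r/(1+(n−1)r) ≈ 0.6482
Length factor from the short form to reach 0.94: n' = 0.94(1 − 0.6482) / [0.6482(1 − 0.94)] ≈ 8.5028
Total items = 8.5028 × 46 = 391.13, rounded up to 392.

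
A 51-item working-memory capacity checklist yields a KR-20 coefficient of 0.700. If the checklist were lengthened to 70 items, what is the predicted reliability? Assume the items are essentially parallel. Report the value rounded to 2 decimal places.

0.76

Length ratio n = 70/51 = 1.3725
Spearman-Brown: r_new = n·r / (1 + (n − 1)·r)
r_new = (1.3725 × 0.700) / (1 + (1.3725 − 1) × 0.700)
     = 0.9607 / 1.2608 = 0.7620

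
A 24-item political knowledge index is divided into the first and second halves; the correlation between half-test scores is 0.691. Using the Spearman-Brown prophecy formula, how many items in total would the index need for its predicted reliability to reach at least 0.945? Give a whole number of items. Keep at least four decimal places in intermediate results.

93

r_full = 2(0.691)/(1 + 0.691) = 0.8173
n = r_tgt(1 − r_full) / [r_full(1 − r_tgt)] = 0.945 × 0.1827 / (0.8173 × 0.055) ≈ 3.8408
Required items = 3.8408 × 24 = 92.18, so 93 items.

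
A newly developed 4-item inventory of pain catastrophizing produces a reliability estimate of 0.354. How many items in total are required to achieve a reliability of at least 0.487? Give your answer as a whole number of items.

7

n = 0.487(1 − 0.354) / [0.354(1 − 0.487)]
n = 0.314602 / 0.181602 ≈ 1.7324
Items needed = n × 4 = 1.7324 × 4 ≈ 6.93 → round up to 7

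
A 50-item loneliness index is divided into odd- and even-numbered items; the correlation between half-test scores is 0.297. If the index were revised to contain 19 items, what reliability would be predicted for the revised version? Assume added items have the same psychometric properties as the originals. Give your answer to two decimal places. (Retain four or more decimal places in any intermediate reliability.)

0.24

Spearman-Brown correction (n = 2): r_full = 2·0.297/(1 + 0.297) = 0.4580
Length factor from 50 to 19 items: n = 19/50 = 0.3800
r_new = n·r_full / (1 + (n − 1)·r_full) = 0.1740 / 0.7160 ≈ 0.2430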